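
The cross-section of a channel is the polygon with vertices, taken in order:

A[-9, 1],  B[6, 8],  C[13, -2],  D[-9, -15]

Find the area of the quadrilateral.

Apply the shoelace formula: 2A = Σ (x_i·y_{i+1} − x_{i+1}·y_i), indices taken mod 4.
Σ = (-78) + (-116) + (-213) + (-144) = -551
Area = |Σ|/2 = 275.5.

275.5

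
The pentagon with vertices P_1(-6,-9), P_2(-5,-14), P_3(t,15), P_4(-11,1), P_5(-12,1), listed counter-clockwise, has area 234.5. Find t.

15

The doubled signed area Σ (x_i y_{i+1} − x_{i+1} y_i) is linear in t.
With t=0 it equals 244; the coefficient of t is 15 (from the two edges through P_3).
So 15·t + 244 = 2·234.5 = 469 ⇒ t = 15.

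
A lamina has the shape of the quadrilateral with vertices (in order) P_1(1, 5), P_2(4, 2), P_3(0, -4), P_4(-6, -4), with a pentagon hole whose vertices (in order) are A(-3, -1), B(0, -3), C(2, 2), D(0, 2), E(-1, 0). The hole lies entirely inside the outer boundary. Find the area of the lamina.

31

Outer boundary:
Apply the shoelace formula: 2A = Σ (x_i·y_{i+1} − x_{i+1}·y_i), indices taken mod 4.
P_1→P_2: (1)(2) − (4)(5) = -18
P_2→P_3: (4)(-4) − (0)(2) = -16
P_3→P_4: (0)(-4) − (-6)(-4) = -24
P_4→P_1: (-6)(5) − (1)(-4) = -26
Σ = -84
Area = |Σ|/2 = 42.
Hole:
Cross-terms: 9, 6, 4, 2, 1  ⇒  Σ = 22
Area = |Σ|/2 = 11.
Net area = 42 − 11 = 31.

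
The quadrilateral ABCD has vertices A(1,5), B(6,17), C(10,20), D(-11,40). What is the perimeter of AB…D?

|AB| = √((5)² + (12)²) = √169 = 13
|BC| = √((4)² + (3)²) = √25 = 5
|CD| = √((-21)² + (20)²) = √841 = 29
|DA| = √((12)² + (-35)²) = √1369 = 37
Perimeter = 13 + 5 + 29 + 37 = 84.

84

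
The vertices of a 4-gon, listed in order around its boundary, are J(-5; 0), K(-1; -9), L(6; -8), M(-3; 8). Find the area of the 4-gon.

Apply the shoelace formula: 2A = Σ (x_i·y_{i+1} − x_{i+1}·y_i), indices taken mod 4.
Σ = (45) + (62) + (24) + (40) = 171
Area = |Σ|/2 = 85.5.

85.5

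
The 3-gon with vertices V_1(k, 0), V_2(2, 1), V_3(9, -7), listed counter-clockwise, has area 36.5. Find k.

12

The doubled signed area Σ (x_i y_{i+1} − x_{i+1} y_i) is linear in k.
With k=0 it equals -23; the coefficient of k is 8 (from the two edges through V_1).
So 8·k + -23 = 2·36.5 = 73 ⇒ k = 12.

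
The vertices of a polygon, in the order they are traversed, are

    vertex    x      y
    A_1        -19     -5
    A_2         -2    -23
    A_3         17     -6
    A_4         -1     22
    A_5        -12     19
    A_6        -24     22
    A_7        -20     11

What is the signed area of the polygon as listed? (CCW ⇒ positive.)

1060

Apply the shoelace (surveyor's) formula: 2A = Σ (x_i·y_{i+1} − x_{i+1}·y_i), indices taken mod 7.
Σ = (427) + (403) + (368) + (245) + (192) + (176) + (309) = 2120
Signed area = Σ/2 = 1060 (positive ⇒ counter-clockwise traversal).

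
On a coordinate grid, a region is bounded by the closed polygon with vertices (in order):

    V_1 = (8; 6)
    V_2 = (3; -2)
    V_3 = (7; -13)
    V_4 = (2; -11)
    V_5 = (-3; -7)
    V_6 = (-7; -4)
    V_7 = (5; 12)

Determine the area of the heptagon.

Apply the shoelace formula: 2A = Σ (x_i·y_{i+1} − x_{i+1}·y_i), indices taken mod 7.
Cross-terms: -34, -25, -51, -47, -37, -64, -66  ⇒  Σ = -324
Area = |Σ|/2 = 162.

162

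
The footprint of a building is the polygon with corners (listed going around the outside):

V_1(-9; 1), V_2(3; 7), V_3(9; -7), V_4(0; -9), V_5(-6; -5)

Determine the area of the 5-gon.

Apply the shoelace formula: 2A = Σ (x_i·y_{i+1} − x_{i+1}·y_i), indices taken mod 5.
V_1→V_2: (-9)(7) − (3)(1) = -66
V_2→V_3: (3)(-7) − (9)(7) = -84
V_3→V_4: (9)(-9) − (0)(-7) = -81
V_4→V_5: (0)(-5) − (-6)(-9) = -54
V_5→V_1: (-6)(1) − (-9)(-5) = -51
Σ = -336
Area = |Σ|/2 = 168.

168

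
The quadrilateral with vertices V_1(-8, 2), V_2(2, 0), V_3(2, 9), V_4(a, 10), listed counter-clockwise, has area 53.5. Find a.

The doubled signed area Σ (x_i y_{i+1} − x_{i+1} y_i) is linear in a.
With a=0 it equals 114; the coefficient of a is -7 (from the two edges through V_4).
So -7·a + 114 = 2·53.5 = 107 ⇒ a = 1.

1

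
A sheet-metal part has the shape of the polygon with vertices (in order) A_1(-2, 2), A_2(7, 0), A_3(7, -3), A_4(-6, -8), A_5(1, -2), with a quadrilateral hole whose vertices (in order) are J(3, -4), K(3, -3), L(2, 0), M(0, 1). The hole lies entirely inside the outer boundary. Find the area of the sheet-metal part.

41.5

Outer boundary:
A_1→A_2: (-2)(0) − (7)(2) = -14
A_2→A_3: (7)(-3) − (7)(0) = -21
A_3→A_4: (7)(-8) − (-6)(-3) = -74
A_4→A_5: (-6)(-2) − (1)(-8) = 20
A_5→A_1: (1)(2) − (-2)(-2) = -2
Σ = -91
Area = |Σ|/2 = 45.5.
Hole:
Apply the shoelace formula: 2A = Σ (x_i·y_{i+1} − x_{i+1}·y_i), indices taken mod 4.
Cross-terms: 3, 6, 2, -3  ⇒  Σ = 8
Area = |Σ|/2 = 4.
Net area = 45.5 − 4 = 41.5.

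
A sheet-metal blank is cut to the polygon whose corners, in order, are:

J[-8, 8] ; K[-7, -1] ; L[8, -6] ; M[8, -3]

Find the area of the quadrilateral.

Apply the shoelace (surveyor's) formula: 2A = Σ (x_i·y_{i+1} − x_{i+1}·y_i), indices taken mod 4.
Σ = (64) + (50) + (24) + (40) = 178
Area = |Σ|/2 = 89.

89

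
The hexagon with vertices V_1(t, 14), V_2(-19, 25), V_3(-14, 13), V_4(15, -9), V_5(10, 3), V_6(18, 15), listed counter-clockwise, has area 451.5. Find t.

12

Write out the shoelace sum; only the two edges meeting at V_1 involve t:
2·Area = [(18·14 − t·15) + (t·25 − (-19)·14)] + 265
       = 10·t + 783 = 903
⇒ t = 12.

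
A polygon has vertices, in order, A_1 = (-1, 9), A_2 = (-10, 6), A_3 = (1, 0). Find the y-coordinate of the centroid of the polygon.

5

Apply the shoelace formula. First the cross-terms c_i = x_i·y_{i+1} − x_{i+1}·y_i:
  84, -6, 9  ⇒  2A = 87, A = 43.5.
Then Σ (y_i + y_{i+1})·c_i = 1305, so ȳ = 1305 / (6·43.5) = 5.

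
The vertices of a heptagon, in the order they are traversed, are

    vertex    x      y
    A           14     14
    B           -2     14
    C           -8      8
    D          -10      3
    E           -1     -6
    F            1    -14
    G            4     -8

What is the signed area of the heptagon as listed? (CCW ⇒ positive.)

337.5

Σ = (224) + (96) + (56) + (63) + (20) + (48) + (168) = 675
Signed area = Σ/2 = 337.5 (positive ⇒ counter-clockwise traversal).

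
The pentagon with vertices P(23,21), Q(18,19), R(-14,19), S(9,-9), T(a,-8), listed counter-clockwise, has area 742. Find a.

25

The doubled signed area Σ (x_i y_{i+1} − x_{i+1} y_i) is linear in a.
With a=0 it equals 734; the coefficient of a is 30 (from the two edges through T).
So 30·a + 734 = 2·742 = 1484 ⇒ a = 25.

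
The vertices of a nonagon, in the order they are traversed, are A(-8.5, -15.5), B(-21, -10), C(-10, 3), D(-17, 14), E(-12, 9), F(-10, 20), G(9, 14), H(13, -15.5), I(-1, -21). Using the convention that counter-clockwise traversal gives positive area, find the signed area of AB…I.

-860.25

Apply the surveyor's formula: 2A = Σ (x_i·y_{i+1} − x_{i+1}·y_i), indices taken mod 9.
Σ = (-240.5) + (-163) + (-89) + (15) + (-150) + (-320) + (-321.5) + (-288.5) + (-163) = -1720.5
Signed area = Σ/2 = -860.25 (negative ⇒ clockwise traversal).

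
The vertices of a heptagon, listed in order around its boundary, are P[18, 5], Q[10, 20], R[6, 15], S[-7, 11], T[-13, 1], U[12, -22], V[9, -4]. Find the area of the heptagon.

Σ = (310) + (30) + (171) + (136) + (274) + (150) + (117) = 1188
Area = |Σ|/2 = 594.

594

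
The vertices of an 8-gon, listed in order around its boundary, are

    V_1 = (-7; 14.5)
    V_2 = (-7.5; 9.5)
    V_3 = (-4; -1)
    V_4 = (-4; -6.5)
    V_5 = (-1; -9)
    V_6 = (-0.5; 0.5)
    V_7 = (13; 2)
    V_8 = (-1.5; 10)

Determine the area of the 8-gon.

154

Apply Gauss's area formula: 2A = Σ (x_i·y_{i+1} − x_{i+1}·y_i), indices taken mod 8.
Σ = (42.25) + (45.5) + (22) + (29.5) + (-5) + (-7.5) + (133) + (48.25) = 308
Area = |Σ|/2 = 154.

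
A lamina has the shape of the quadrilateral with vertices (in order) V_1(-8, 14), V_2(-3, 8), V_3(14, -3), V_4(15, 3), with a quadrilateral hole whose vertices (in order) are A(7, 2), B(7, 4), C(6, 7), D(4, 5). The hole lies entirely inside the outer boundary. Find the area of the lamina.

Outer boundary:
Σ = (-22) + (-103) + (87) + (234) = 196
Area = |Σ|/2 = 98.
Hole:
Apply Gauss's area formula: 2A = Σ (x_i·y_{i+1} − x_{i+1}·y_i), indices taken mod 4.
Σ = (14) + (25) + (2) + (-27) = 14
Area = |Σ|/2 = 7.
Net area = 98 − 7 = 91.

91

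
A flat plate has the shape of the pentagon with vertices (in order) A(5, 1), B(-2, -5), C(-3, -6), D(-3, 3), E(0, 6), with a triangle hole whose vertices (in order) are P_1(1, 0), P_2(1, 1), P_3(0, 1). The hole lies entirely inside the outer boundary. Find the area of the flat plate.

50

Outer boundary:
A→B: (5)(-5) − (-2)(1) = -23
B→C: (-2)(-6) − (-3)(-5) = -3
C→D: (-3)(3) − (-3)(-6) = -27
D→E: (-3)(6) − (0)(3) = -18
E→A: (0)(1) − (5)(6) = -30
Σ = -101
Area = |Σ|/2 = 50.5.
Hole:
Σ = (1) + (1) + (-1) = 1
Area = |Σ|/2 = 0.5.
Net area = 50.5 − 0.5 = 50.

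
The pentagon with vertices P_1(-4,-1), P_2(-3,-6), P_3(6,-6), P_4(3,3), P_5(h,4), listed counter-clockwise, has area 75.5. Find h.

-3

The doubled signed area Σ (x_i y_{i+1} − x_{i+1} y_i) is linear in h.
With h=0 it equals 139; the coefficient of h is -4 (from the two edges through P_5).
So -4·h + 139 = 2·75.5 = 151 ⇒ h = -3.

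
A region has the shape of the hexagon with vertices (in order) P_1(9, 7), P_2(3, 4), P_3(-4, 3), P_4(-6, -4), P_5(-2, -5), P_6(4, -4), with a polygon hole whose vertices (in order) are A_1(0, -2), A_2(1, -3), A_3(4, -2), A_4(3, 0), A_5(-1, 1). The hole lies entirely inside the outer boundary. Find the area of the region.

Outer boundary:
Cross-terms: 15, 25, 34, 22, 28, 64  ⇒  Σ = 188
Area = |Σ|/2 = 94.
Hole:
Apply the surveyor's formula: 2A = Σ (x_i·y_{i+1} − x_{i+1}·y_i), indices taken mod 5.
Σ = (2) + (10) + (6) + (3) + (2) = 23
Area = |Σ|/2 = 11.5.
Net area = 94 − 11.5 = 82.5.

82.5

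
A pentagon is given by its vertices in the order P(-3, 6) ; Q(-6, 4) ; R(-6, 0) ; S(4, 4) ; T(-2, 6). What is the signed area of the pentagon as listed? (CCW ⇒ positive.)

31

Apply the shoelace formula: 2A = Σ (x_i·y_{i+1} − x_{i+1}·y_i), indices taken mod 5.
Σ = (24) + (24) + (-24) + (32) + (6) = 62
Signed area = Σ/2 = 31 (positive ⇒ counter-clockwise traversal).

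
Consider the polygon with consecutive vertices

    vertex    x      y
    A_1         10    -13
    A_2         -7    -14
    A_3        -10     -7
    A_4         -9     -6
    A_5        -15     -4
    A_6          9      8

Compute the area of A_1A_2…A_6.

Apply the shoelace formula: 2A = Σ (x_i·y_{i+1} − x_{i+1}·y_i), indices taken mod 6.
Σ = (-231) + (-91) + (-3) + (-54) + (-84) + (-197) = -660
Area = |Σ|/2 = 330.

330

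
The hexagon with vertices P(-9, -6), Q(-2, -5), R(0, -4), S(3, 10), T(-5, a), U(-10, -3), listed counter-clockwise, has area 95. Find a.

3

Write out the shoelace sum; only the two edges meeting at T involve a:
2·Area = [(3·a − (-5)·10) + ((-5)·(-3) − (-10)·a)] + 86
       = 13·a + 151 = 190
⇒ a = 3.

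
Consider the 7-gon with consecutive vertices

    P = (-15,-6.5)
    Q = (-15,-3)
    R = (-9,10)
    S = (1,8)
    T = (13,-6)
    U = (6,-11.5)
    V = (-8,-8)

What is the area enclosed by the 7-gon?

371.5

Apply the surveyor's formula: 2A = Σ (x_i·y_{i+1} − x_{i+1}·y_i), indices taken mod 7.
Σ = (-52.5) + (-177) + (-82) + (-110) + (-113.5) + (-140) + (-68) = -743
Area = |Σ|/2 = 371.5.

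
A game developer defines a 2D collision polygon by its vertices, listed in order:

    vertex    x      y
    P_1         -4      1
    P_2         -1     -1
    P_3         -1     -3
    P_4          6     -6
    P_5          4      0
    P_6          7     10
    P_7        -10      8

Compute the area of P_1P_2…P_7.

Apply the shoelace (surveyor's) formula: 2A = Σ (x_i·y_{i+1} − x_{i+1}·y_i), indices taken mod 7.
Σ = (5) + (2) + (24) + (24) + (40) + (156) + (22) = 273
Area = |Σ|/2 = 136.5.

136.5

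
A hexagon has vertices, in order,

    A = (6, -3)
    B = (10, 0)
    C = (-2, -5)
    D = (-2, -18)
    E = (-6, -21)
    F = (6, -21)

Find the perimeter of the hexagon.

66

|AB| = √((4)² + (3)²) = √25 = 5
|BC| = √((-12)² + (-5)²) = √169 = 13
|CD| = √((0)² + (-13)²) = √169 = 13
|DE| = √((-4)² + (-3)²) = √25 = 5
|EF| = √((12)² + (0)²) = √144 = 12
|FA| = √((0)² + (18)²) = √324 = 18
Perimeter = 5 + 13 + 13 + 5 + 12 + 18 = 66.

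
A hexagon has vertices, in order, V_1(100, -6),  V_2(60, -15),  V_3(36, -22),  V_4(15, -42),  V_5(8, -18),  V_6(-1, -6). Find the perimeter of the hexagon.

236

|V_1V_2| = √((-40)² + (-9)²) = √1681 = 41
|V_2V_3| = √((-24)² + (-7)²) = √625 = 25
|V_3V_4| = √((-21)² + (-20)²) = √841 = 29
|V_4V_5| = √((-7)² + (24)²) = √625 = 25
|V_5V_6| = √((-9)² + (12)²) = √225 = 15
|V_6V_1| = √((101)² + (0)²) = √10201 = 101
Perimeter = 41 + 25 + 29 + 25 + 15 + 101 = 236.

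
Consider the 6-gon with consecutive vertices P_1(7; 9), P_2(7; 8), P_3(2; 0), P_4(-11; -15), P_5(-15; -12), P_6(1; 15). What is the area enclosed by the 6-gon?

Apply the shoelace (surveyor's) formula: 2A = Σ (x_i·y_{i+1} − x_{i+1}·y_i), indices taken mod 6.
Σ = (-7) + (-16) + (-30) + (-93) + (-213) + (-96) = -455
Area = |Σ|/2 = 227.5.

227.5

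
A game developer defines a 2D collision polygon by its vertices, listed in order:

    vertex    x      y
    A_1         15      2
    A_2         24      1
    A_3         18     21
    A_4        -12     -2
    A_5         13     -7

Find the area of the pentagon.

Apply the shoelace formula: 2A = Σ (x_i·y_{i+1} − x_{i+1}·y_i), indices taken mod 5.
Cross-terms: -33, 486, 216, 110, 131  ⇒  Σ = 910
Area = |Σ|/2 = 455.

455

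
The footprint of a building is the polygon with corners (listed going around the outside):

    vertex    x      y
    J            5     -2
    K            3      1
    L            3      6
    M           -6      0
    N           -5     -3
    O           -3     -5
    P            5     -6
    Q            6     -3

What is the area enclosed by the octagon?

Σ = (11) + (15) + (36) + (18) + (16) + (43) + (21) + (3) = 163
Area = |Σ|/2 = 81.5.

81.5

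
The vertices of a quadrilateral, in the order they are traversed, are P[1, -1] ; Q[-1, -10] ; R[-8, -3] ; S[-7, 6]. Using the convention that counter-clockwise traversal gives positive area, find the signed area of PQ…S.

P→Q: (1)(-10) − (-1)(-1) = -11
Q→R: (-1)(-3) − (-8)(-10) = -77
R→S: (-8)(6) − (-7)(-3) = -69
S→P: (-7)(-1) − (1)(6) = 1
Σ = -156
Signed area = Σ/2 = -78 (negative ⇒ clockwise traversal).

-78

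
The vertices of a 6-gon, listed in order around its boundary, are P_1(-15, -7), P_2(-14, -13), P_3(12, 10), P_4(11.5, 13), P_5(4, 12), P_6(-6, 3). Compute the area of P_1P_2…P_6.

Cross-terms: 97, 16, 41, 86, 84, 87  ⇒  Σ = 411
Area = |Σ|/2 = 205.5.

205.5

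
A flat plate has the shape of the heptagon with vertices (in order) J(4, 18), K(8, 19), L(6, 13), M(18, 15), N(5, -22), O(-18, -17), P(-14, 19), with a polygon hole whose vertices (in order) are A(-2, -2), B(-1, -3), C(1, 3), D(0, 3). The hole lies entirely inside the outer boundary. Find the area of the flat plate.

Outer boundary:
Cross-terms: -68, -10, -144, -471, -481, -580, -328  ⇒  Σ = -2082
Area = |Σ|/2 = 1041.
Hole:
Σ = (4) + (0) + (3) + (6) = 13
Area = |Σ|/2 = 6.5.
Net area = 1041 − 6.5 = 1034.5.

1034.5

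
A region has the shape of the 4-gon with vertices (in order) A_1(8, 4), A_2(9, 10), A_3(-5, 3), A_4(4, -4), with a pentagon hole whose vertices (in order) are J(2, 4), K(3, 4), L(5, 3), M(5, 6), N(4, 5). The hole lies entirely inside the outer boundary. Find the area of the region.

Outer boundary:
Apply the surveyor's formula: 2A = Σ (x_i·y_{i+1} − x_{i+1}·y_i), indices taken mod 4.
A_1→A_2: (8)(10) − (9)(4) = 44
A_2→A_3: (9)(3) − (-5)(10) = 77
A_3→A_4: (-5)(-4) − (4)(3) = 8
A_4→A_1: (4)(4) − (8)(-4) = 48
Σ = 177
Area = |Σ|/2 = 88.5.
Hole:
J→K: (2)(4) − (3)(4) = -4
K→L: (3)(3) − (5)(4) = -11
L→M: (5)(6) − (5)(3) = 15
M→N: (5)(5) − (4)(6) = 1
N→J: (4)(4) − (2)(5) = 6
Σ = 7
Area = |Σ|/2 = 3.5.
Net area = 88.5 − 3.5 = 85.

85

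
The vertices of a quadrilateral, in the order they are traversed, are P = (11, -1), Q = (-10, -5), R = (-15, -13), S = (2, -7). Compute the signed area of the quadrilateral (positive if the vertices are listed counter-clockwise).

98

Apply the surveyor's formula: 2A = Σ (x_i·y_{i+1} − x_{i+1}·y_i), indices taken mod 4.
Σ = (-65) + (55) + (131) + (75) = 196
Signed area = Σ/2 = 98 (positive ⇒ counter-clockwise traversal).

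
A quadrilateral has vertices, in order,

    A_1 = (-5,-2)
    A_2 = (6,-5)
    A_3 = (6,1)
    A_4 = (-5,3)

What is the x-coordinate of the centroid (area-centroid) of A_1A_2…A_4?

Apply Gauss's area formula. First the cross-terms c_i = x_i·y_{i+1} − x_{i+1}·y_i:
  37, 36, 23, 25  ⇒  2A = 121, A = 60.5.
Then Σ (x_i + x_{i+1})·c_i = 242, so x̄ = 242 / (6·60.5) = 2/3.

2/3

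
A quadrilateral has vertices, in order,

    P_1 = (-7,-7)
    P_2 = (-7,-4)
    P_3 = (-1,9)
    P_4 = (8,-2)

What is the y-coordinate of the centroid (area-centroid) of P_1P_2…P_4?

Apply Gauss's area formula. First the cross-terms c_i = x_i·y_{i+1} − x_{i+1}·y_i:
  -21, -67, -70, -70  ⇒  2A = -228, A = -114.
Then Σ (y_i + y_{i+1})·c_i = 36, so ȳ = 36 / (6·(-114)) = -1/19.

-1/19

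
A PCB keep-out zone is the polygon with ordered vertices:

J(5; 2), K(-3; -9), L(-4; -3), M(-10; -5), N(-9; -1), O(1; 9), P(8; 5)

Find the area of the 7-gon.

133.5

Apply the shoelace (surveyor's) formula: 2A = Σ (x_i·y_{i+1} − x_{i+1}·y_i), indices taken mod 7.
Σ = (-39) + (-27) + (-10) + (-35) + (-80) + (-67) + (-9) = -267
Area = |Σ|/2 = 133.5.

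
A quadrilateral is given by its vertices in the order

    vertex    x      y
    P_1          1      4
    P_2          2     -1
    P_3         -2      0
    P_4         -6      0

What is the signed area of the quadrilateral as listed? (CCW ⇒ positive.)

-17.5

Apply Gauss's area formula: 2A = Σ (x_i·y_{i+1} − x_{i+1}·y_i), indices taken mod 4.
P_1→P_2: (1)(-1) − (2)(4) = -9
P_2→P_3: (2)(0) − (-2)(-1) = -2
P_3→P_4: (-2)(0) − (-6)(0) = 0
P_4→P_1: (-6)(4) − (1)(0) = -24
Σ = -35
Signed area = Σ/2 = -17.5 (negative ⇒ clockwise traversal).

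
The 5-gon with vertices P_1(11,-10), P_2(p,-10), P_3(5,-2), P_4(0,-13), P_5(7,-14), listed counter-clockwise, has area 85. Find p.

Write out the shoelace sum; only the two edges meeting at P_2 involve p:
2·Area = [(11·(-10) − p·(-10)) + (p·(-2) − 5·(-10))] + 110
       = 8·p + 50 = 170
⇒ p = 15.

15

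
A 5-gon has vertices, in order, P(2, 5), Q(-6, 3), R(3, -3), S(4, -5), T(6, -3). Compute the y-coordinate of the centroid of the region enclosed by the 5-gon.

5/6

Apply the surveyor's formula. First the cross-terms c_i = x_i·y_{i+1} − x_{i+1}·y_i:
  36, 9, -3, 18, 36  ⇒  2A = 96, A = 48.
Then Σ (y_i + y_{i+1})·c_i = 240, so ȳ = 240 / (6·48) = 5/6.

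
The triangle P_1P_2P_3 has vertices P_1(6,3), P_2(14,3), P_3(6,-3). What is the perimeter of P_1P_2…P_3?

|P_1P_2| = √((8)² + (0)²) = √64 = 8
|P_2P_3| = √((-8)² + (-6)²) = √100 = 10
|P_3P_1| = √((0)² + (6)²) = √36 = 6
Perimeter = 8 + 10 + 6 = 24.

24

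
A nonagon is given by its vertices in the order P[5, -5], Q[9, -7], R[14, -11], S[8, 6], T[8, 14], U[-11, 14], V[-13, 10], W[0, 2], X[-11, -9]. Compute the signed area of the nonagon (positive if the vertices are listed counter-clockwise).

339.5

Apply the surveyor's formula: 2A = Σ (x_i·y_{i+1} − x_{i+1}·y_i), indices taken mod 9.
Cross-terms: 10, -1, 172, 64, 266, 72, -26, 22, 100  ⇒  Σ = 679
Signed area = Σ/2 = 339.5 (positive ⇒ counter-clockwise traversal).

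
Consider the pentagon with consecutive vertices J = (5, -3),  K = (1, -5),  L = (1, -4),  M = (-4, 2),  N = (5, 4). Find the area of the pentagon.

J→K: (5)(-5) − (1)(-3) = -22
K→L: (1)(-4) − (1)(-5) = 1
L→M: (1)(2) − (-4)(-4) = -14
M→N: (-4)(4) − (5)(2) = -26
N→J: (5)(-3) − (5)(4) = -35
Σ = -96
Area = |Σ|/2 = 48.

48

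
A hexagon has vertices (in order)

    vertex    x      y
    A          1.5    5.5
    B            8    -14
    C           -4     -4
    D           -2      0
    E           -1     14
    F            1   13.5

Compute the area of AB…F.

115.625

A→B: (1.5)(-14) − (8)(5.5) = -65
B→C: (8)(-4) − (-4)(-14) = -88
C→D: (-4)(0) − (-2)(-4) = -8
D→E: (-2)(14) − (-1)(0) = -28
E→F: (-1)(13.5) − (1)(14) = -27.5
F→A: (1)(5.5) − (1.5)(13.5) = -14.75
Σ = -231.25
Area = |Σ|/2 = 115.625.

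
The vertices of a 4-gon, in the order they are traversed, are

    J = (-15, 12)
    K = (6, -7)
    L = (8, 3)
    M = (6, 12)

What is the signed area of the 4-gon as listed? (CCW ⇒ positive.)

Apply Gauss's area formula: 2A = Σ (x_i·y_{i+1} − x_{i+1}·y_i), indices taken mod 4.
J→K: (-15)(-7) − (6)(12) = 33
K→L: (6)(3) − (8)(-7) = 74
L→M: (8)(12) − (6)(3) = 78
M→J: (6)(12) − (-15)(12) = 252
Σ = 437
Signed area = Σ/2 = 218.5 (positive ⇒ counter-clockwise traversal).

218.5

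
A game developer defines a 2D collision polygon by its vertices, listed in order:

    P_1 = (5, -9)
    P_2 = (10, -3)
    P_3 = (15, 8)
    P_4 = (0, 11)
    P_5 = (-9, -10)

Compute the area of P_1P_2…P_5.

Apply the shoelace formula: 2A = Σ (x_i·y_{i+1} − x_{i+1}·y_i), indices taken mod 5.
P_1→P_2: (5)(-3) − (10)(-9) = 75
P_2→P_3: (10)(8) − (15)(-3) = 125
P_3→P_4: (15)(11) − (0)(8) = 165
P_4→P_5: (0)(-10) − (-9)(11) = 99
P_5→P_1: (-9)(-9) − (5)(-10) = 131
Σ = 595
Area = |Σ|/2 = 297.5.

297.5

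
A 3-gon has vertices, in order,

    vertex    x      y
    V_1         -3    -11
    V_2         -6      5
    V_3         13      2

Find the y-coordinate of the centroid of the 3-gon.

-4/3

Apply the shoelace formula. First the cross-terms c_i = x_i·y_{i+1} − x_{i+1}·y_i:
  -81, -77, -137  ⇒  2A = -295, A = -147.5.
Then Σ (y_i + y_{i+1})·c_i = 1180, so ȳ = 1180 / (6·(-147.5)) = -4/3.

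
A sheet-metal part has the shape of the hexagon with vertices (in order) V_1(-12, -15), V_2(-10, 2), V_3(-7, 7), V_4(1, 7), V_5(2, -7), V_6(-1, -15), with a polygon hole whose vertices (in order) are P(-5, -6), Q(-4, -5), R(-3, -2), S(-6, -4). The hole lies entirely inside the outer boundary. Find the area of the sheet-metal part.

Outer boundary:
Apply Gauss's area formula: 2A = Σ (x_i·y_{i+1} − x_{i+1}·y_i), indices taken mod 6.
Σ = (-174) + (-56) + (-56) + (-21) + (-37) + (-165) = -509
Area = |Σ|/2 = 254.5.
Hole:
P→Q: (-5)(-5) − (-4)(-6) = 1
Q→R: (-4)(-2) − (-3)(-5) = -7
R→S: (-3)(-4) − (-6)(-2) = 0
S→P: (-6)(-6) − (-5)(-4) = 16
Σ = 10
Area = |Σ|/2 = 5.
Net area = 254.5 − 5 = 249.5.

249.5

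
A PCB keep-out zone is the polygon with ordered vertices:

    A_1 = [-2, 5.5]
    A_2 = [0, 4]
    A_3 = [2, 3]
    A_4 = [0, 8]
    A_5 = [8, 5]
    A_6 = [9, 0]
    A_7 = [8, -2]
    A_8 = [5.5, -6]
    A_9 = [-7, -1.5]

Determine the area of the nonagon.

Apply Gauss's area formula: 2A = Σ (x_i·y_{i+1} − x_{i+1}·y_i), indices taken mod 9.
Σ = (-8) + (-8) + (16) + (-64) + (-45) + (-18) + (-37) + (-50.25) + (-41.5) = -255.75
Area = |Σ|/2 = 127.875.

127.875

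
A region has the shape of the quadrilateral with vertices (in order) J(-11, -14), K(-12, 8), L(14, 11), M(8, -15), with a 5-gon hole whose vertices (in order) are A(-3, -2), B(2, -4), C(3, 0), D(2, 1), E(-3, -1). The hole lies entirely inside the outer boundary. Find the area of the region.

Outer boundary:
Apply the shoelace formula: 2A = Σ (x_i·y_{i+1} − x_{i+1}·y_i), indices taken mod 4.
J→K: (-11)(8) − (-12)(-14) = -256
K→L: (-12)(11) − (14)(8) = -244
L→M: (14)(-15) − (8)(11) = -298
M→J: (8)(-14) − (-11)(-15) = -277
Σ = -1075
Area = |Σ|/2 = 537.5.
Hole:
Σ = (16) + (12) + (3) + (1) + (3) = 35
Area = |Σ|/2 = 17.5.
Net area = 537.5 − 17.5 = 520.

520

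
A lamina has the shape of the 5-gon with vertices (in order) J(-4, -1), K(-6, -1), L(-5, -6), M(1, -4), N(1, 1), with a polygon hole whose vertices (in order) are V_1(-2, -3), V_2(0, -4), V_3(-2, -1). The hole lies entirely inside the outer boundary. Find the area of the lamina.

Outer boundary:
Σ = (-2) + (31) + (26) + (5) + (3) = 63
Area = |Σ|/2 = 31.5.
Hole:
Apply Gauss's area formula: 2A = Σ (x_i·y_{i+1} − x_{i+1}·y_i), indices taken mod 3.
V_1→V_2: (-2)(-4) − (0)(-3) = 8
V_2→V_3: (0)(-1) − (-2)(-4) = -8
V_3→V_1: (-2)(-3) − (-2)(-1) = 4
Σ = 4
Area = |Σ|/2 = 2.
Net area = 31.5 − 2 = 29.5.

29.5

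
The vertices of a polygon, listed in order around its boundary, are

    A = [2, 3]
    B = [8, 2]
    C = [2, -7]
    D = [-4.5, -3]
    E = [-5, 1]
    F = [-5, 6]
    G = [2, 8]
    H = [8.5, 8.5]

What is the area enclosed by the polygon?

128.25

Apply the surveyor's formula: 2A = Σ (x_i·y_{i+1} − x_{i+1}·y_i), indices taken mod 8.
Σ = (-20) + (-60) + (-37.5) + (-19.5) + (-25) + (-52) + (-51) + (8.5) = -256.5
Area = |Σ|/2 = 128.25.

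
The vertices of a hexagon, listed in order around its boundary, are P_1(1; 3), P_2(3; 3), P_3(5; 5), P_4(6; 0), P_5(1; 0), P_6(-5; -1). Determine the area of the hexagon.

Apply the shoelace formula: 2A = Σ (x_i·y_{i+1} − x_{i+1}·y_i), indices taken mod 6.
Cross-terms: -6, 0, -30, 0, -1, -14  ⇒  Σ = -51
Area = |Σ|/2 = 25.5.

25.5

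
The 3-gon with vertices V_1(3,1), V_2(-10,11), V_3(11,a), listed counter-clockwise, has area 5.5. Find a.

The doubled signed area Σ (x_i y_{i+1} − x_{i+1} y_i) is linear in a.
With a=0 it equals -67; the coefficient of a is -13 (from the two edges through V_3).
So -13·a + -67 = 2·5.5 = 11 ⇒ a = -6.

-6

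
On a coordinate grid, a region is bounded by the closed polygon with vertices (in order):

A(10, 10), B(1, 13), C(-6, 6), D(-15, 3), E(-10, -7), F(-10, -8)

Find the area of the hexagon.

Apply the surveyor's formula: 2A = Σ (x_i·y_{i+1} − x_{i+1}·y_i), indices taken mod 6.
Cross-terms: 120, 84, 72, 135, 10, -20  ⇒  Σ = 401
Area = |Σ|/2 = 200.5.

200.5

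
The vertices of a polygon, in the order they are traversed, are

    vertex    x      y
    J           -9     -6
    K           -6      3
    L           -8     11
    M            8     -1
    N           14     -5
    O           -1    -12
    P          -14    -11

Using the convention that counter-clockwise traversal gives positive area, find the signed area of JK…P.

-278

Apply the shoelace formula: 2A = Σ (x_i·y_{i+1} − x_{i+1}·y_i), indices taken mod 7.
J→K: (-9)(3) − (-6)(-6) = -63
K→L: (-6)(11) − (-8)(3) = -42
L→M: (-8)(-1) − (8)(11) = -80
M→N: (8)(-5) − (14)(-1) = -26
N→O: (14)(-12) − (-1)(-5) = -173
O→P: (-1)(-11) − (-14)(-12) = -157
P→J: (-14)(-6) − (-9)(-11) = -15
Σ = -556
Signed area = Σ/2 = -278 (negative ⇒ clockwise traversal).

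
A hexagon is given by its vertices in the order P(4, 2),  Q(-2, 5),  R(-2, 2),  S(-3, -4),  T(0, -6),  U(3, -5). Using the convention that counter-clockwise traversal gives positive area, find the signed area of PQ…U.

53

Apply Gauss's area formula: 2A = Σ (x_i·y_{i+1} − x_{i+1}·y_i), indices taken mod 6.
P→Q: (4)(5) − (-2)(2) = 24
Q→R: (-2)(2) − (-2)(5) = 6
R→S: (-2)(-4) − (-3)(2) = 14
S→T: (-3)(-6) − (0)(-4) = 18
T→U: (0)(-5) − (3)(-6) = 18
U→P: (3)(2) − (4)(-5) = 26
Σ = 106
Signed area = Σ/2 = 53 (positive ⇒ counter-clockwise traversal).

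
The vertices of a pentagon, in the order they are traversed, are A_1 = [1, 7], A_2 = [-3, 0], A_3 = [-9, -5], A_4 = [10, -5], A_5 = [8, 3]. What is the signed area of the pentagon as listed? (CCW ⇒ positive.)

127

Apply the shoelace formula: 2A = Σ (x_i·y_{i+1} − x_{i+1}·y_i), indices taken mod 5.
Σ = (21) + (15) + (95) + (70) + (53) = 254
Signed area = Σ/2 = 127 (positive ⇒ counter-clockwise traversal).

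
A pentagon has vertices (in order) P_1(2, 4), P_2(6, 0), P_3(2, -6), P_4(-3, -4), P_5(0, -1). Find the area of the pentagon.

Apply the surveyor's formula: 2A = Σ (x_i·y_{i+1} − x_{i+1}·y_i), indices taken mod 5.
Σ = (-24) + (-36) + (-26) + (3) + (2) = -81
Area = |Σ|/2 = 40.5.

40.5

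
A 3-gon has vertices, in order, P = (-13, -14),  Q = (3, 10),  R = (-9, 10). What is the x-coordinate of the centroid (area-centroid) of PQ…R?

-19/3

Apply the shoelace (surveyor's) formula. First the cross-terms c_i = x_i·y_{i+1} − x_{i+1}·y_i:
  -88, 120, 256  ⇒  2A = 288, A = 144.
Then Σ (x_i + x_{i+1})·c_i = -5472, so x̄ = -5472 / (6·144) = -19/3.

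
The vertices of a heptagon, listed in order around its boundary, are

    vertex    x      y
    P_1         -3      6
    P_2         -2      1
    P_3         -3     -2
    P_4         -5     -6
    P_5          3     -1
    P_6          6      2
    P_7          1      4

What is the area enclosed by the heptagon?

Apply the shoelace (surveyor's) formula: 2A = Σ (x_i·y_{i+1} − x_{i+1}·y_i), indices taken mod 7.
P_1→P_2: (-3)(1) − (-2)(6) = 9
P_2→P_3: (-2)(-2) − (-3)(1) = 7
P_3→P_4: (-3)(-6) − (-5)(-2) = 8
P_4→P_5: (-5)(-1) − (3)(-6) = 23
P_5→P_6: (3)(2) − (6)(-1) = 12
P_6→P_7: (6)(4) − (1)(2) = 22
P_7→P_1: (1)(6) − (-3)(4) = 18
Σ = 99
Area = |Σ|/2 = 49.5.

49.5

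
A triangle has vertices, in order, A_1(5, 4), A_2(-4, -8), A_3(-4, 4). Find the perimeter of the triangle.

|A_1A_2| = √((-9)² + (-12)²) = √225 = 15
|A_2A_3| = √((0)² + (12)²) = √144 = 12
|A_3A_1| = √((9)² + (0)²) = √81 = 9
Perimeter = 15 + 12 + 9 = 36.

36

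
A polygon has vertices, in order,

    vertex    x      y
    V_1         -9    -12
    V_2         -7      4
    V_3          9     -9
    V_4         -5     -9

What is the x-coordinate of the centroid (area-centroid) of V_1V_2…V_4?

Apply the shoelace (surveyor's) formula. First the cross-terms c_i = x_i·y_{i+1} − x_{i+1}·y_i:
  -120, 27, -126, -21  ⇒  2A = -240, A = -120.
Then Σ (x_i + x_{i+1})·c_i = 1764, so x̄ = 1764 / (6·(-120)) = -2.45.

-2.45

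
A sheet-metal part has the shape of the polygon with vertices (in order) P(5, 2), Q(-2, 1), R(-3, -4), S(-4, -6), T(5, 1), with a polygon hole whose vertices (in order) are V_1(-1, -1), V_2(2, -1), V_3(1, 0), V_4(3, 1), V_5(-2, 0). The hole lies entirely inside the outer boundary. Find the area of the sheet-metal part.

22

Outer boundary:
Apply the surveyor's formula: 2A = Σ (x_i·y_{i+1} − x_{i+1}·y_i), indices taken mod 5.
P→Q: (5)(1) − (-2)(2) = 9
Q→R: (-2)(-4) − (-3)(1) = 11
R→S: (-3)(-6) − (-4)(-4) = 2
S→T: (-4)(1) − (5)(-6) = 26
T→P: (5)(2) − (5)(1) = 5
Σ = 53
Area = |Σ|/2 = 26.5.
Hole:
Apply the shoelace (surveyor's) formula: 2A = Σ (x_i·y_{i+1} − x_{i+1}·y_i), indices taken mod 5.
Σ = (3) + (1) + (1) + (2) + (2) = 9
Area = |Σ|/2 = 4.5.
Net area = 26.5 − 4.5 = 22.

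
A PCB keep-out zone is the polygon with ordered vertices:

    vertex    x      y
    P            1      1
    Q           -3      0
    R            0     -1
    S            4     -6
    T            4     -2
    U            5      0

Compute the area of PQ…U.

20.5

Σ = (3) + (3) + (4) + (16) + (10) + (5) = 41
Area = |Σ|/2 = 20.5.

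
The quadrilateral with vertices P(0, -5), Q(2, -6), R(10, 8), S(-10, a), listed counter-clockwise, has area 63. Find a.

-9

Write out the shoelace sum; only the two edges meeting at S involve a:
2·Area = [(10·a − (-10)·8) + ((-10)·(-5) − 0·a)] + 86
       = 10·a + 216 = 126
⇒ a = -9.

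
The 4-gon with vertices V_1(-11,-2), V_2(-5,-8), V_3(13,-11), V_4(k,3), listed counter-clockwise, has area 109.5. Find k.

The doubled signed area Σ (x_i y_{i+1} − x_{i+1} y_i) is linear in k.
With k=0 it equals 309; the coefficient of k is 9 (from the two edges through V_4).
So 9·k + 309 = 2·109.5 = 219 ⇒ k = -10.

-10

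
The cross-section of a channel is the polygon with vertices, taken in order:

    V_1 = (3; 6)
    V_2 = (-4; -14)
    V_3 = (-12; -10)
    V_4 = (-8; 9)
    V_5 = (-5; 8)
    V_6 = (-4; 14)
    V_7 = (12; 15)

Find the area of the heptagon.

296

Σ = (-18) + (-128) + (-188) + (-19) + (-38) + (-228) + (27) = -592
Area = |Σ|/2 = 296.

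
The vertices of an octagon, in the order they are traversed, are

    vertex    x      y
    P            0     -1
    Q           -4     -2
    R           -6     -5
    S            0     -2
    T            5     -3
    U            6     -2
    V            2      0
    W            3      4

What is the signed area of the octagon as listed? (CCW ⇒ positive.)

Apply the shoelace (surveyor's) formula: 2A = Σ (x_i·y_{i+1} − x_{i+1}·y_i), indices taken mod 8.
Cross-terms: -4, 8, 12, 10, 8, 4, 8, -3  ⇒  Σ = 43
Signed area = Σ/2 = 21.5 (positive ⇒ counter-clockwise traversal).

21.5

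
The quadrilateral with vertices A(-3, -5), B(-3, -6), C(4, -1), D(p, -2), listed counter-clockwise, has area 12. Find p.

The doubled signed area Σ (x_i y_{i+1} − x_{i+1} y_i) is linear in p.
With p=0 it equals 16; the coefficient of p is -4 (from the two edges through D).
So -4·p + 16 = 2·12 = 24 ⇒ p = -2.

-2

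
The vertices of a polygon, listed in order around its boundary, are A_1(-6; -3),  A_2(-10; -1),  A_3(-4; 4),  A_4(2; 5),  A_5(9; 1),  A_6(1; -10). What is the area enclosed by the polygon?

146.5

A_1→A_2: (-6)(-1) − (-10)(-3) = -24
A_2→A_3: (-10)(4) − (-4)(-1) = -44
A_3→A_4: (-4)(5) − (2)(4) = -28
A_4→A_5: (2)(1) − (9)(5) = -43
A_5→A_6: (9)(-10) − (1)(1) = -91
A_6→A_1: (1)(-3) − (-6)(-10) = -63
Σ = -293
Area = |Σ|/2 = 146.5.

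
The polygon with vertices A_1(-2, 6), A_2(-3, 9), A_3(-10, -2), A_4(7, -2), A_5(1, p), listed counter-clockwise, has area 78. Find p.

2

Write out the shoelace sum; only the two edges meeting at A_5 involve p:
2·Area = [(7·p − 1·(-2)) + (1·6 − (-2)·p)] + 130
       = 9·p + 138 = 156
⇒ p = 2.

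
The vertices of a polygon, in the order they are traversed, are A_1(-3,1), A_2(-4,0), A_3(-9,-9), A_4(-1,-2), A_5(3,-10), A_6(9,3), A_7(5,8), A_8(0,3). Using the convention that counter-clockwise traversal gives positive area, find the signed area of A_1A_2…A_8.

122.5

Cross-terms: 4, 36, 9, 16, 99, 57, 15, 9  ⇒  Σ = 245
Signed area = Σ/2 = 122.5 (positive ⇒ counter-clockwise traversal).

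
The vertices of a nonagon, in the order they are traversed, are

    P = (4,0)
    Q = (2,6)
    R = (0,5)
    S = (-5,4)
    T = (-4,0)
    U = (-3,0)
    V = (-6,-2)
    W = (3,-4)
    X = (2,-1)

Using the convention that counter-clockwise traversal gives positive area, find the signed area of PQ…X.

60

Cross-terms: 24, 10, 25, 16, 0, 6, 30, 5, 4  ⇒  Σ = 120
Signed area = Σ/2 = 60 (positive ⇒ counter-clockwise traversal).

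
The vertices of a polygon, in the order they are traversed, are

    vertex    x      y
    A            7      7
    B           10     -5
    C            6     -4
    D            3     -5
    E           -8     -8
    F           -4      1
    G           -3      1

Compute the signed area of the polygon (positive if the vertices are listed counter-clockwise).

-133

Cross-terms: -105, -10, -18, -64, -40, -1, -28  ⇒  Σ = -266
Signed area = Σ/2 = -133 (negative ⇒ clockwise traversal).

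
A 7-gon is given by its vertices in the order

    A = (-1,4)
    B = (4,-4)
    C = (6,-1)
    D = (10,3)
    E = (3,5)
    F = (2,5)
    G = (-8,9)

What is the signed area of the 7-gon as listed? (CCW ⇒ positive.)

Apply the shoelace (surveyor's) formula: 2A = Σ (x_i·y_{i+1} − x_{i+1}·y_i), indices taken mod 7.
A→B: (-1)(-4) − (4)(4) = -12
B→C: (4)(-1) − (6)(-4) = 20
C→D: (6)(3) − (10)(-1) = 28
D→E: (10)(5) − (3)(3) = 41
E→F: (3)(5) − (2)(5) = 5
F→G: (2)(9) − (-8)(5) = 58
G→A: (-8)(4) − (-1)(9) = -23
Σ = 117
Signed area = Σ/2 = 58.5 (positive ⇒ counter-clockwise traversal).

58.5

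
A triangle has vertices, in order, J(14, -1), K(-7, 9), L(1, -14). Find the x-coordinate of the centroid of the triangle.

Apply Gauss's area formula. First the cross-terms c_i = x_i·y_{i+1} − x_{i+1}·y_i:
  119, 89, 195  ⇒  2A = 403, A = 201.5.
Then Σ (x_i + x_{i+1})·c_i = 3224, so x̄ = 3224 / (6·201.5) = 8/3.

8/3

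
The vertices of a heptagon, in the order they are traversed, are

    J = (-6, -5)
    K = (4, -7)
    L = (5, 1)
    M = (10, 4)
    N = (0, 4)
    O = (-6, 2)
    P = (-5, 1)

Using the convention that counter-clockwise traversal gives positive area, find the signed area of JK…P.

105

Apply the shoelace (surveyor's) formula: 2A = Σ (x_i·y_{i+1} − x_{i+1}·y_i), indices taken mod 7.
Σ = (62) + (39) + (10) + (40) + (24) + (4) + (31) = 210
Signed area = Σ/2 = 105 (positive ⇒ counter-clockwise traversal).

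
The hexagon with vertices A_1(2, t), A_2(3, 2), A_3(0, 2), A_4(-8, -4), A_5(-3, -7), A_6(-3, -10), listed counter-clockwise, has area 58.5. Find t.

The doubled signed area Σ (x_i y_{i+1} − x_{i+1} y_i) is linear in t.
With t=0 it equals 99; the coefficient of t is -6 (from the two edges through A_1).
So -6·t + 99 = 2·58.5 = 117 ⇒ t = -3.

-3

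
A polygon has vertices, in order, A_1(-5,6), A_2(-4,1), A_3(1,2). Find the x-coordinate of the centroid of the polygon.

-8/3

Apply the shoelace (surveyor's) formula. First the cross-terms c_i = x_i·y_{i+1} − x_{i+1}·y_i:
  19, -9, 16  ⇒  2A = 26, A = 13.
Then Σ (x_i + x_{i+1})·c_i = -208, so x̄ = -208 / (6·13) = -8/3.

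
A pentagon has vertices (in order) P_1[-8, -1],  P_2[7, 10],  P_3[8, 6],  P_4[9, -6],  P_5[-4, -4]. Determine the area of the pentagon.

150.5

Cross-terms: -73, -38, -102, -60, -28  ⇒  Σ = -301
Area = |Σ|/2 = 150.5.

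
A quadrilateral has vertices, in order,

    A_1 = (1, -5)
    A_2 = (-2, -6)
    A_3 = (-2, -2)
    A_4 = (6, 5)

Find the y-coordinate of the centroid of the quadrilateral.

-82/57

Apply the shoelace (surveyor's) formula. First the cross-terms c_i = x_i·y_{i+1} − x_{i+1}·y_i:
  -16, -8, 2, -35  ⇒  2A = -57, A = -28.5.
Then Σ (y_i + y_{i+1})·c_i = 246, so ȳ = 246 / (6·(-28.5)) = -82/57.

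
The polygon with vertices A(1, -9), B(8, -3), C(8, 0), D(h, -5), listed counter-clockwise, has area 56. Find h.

The doubled signed area Σ (x_i y_{i+1} − x_{i+1} y_i) is linear in h.
With h=0 it equals 58; the coefficient of h is -9 (from the two edges through D).
So -9·h + 58 = 2·56 = 112 ⇒ h = -6.

-6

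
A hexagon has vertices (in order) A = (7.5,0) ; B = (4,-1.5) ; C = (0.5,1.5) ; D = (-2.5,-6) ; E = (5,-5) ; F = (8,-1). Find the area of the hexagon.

Apply Gauss's area formula: 2A = Σ (x_i·y_{i+1} − x_{i+1}·y_i), indices taken mod 6.
Cross-terms: -11.25, 6.75, 0.75, 42.5, 35, 7.5  ⇒  Σ = 81.25
Area = |Σ|/2 = 40.625.

40.625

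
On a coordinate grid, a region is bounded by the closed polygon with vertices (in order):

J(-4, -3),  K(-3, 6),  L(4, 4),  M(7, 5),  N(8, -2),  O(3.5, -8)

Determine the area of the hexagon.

115.25

Apply the shoelace formula: 2A = Σ (x_i·y_{i+1} − x_{i+1}·y_i), indices taken mod 6.
Cross-terms: -33, -36, -8, -54, -57, -42.5  ⇒  Σ = -230.5
Area = |Σ|/2 = 115.25.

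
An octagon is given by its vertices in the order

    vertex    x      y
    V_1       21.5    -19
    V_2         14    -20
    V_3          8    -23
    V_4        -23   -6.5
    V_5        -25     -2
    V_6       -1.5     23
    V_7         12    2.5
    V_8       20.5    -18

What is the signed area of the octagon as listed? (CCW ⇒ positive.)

-1075.5

Cross-terms: -164, -162, -581, -116.5, -578, -279.75, -267.25, -2.5  ⇒  Σ = -2151
Signed area = Σ/2 = -1075.5 (negative ⇒ clockwise traversal).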